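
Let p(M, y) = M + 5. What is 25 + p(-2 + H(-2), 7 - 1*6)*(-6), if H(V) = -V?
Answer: -5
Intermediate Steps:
p(M, y) = 5 + M
25 + p(-2 + H(-2), 7 - 1*6)*(-6) = 25 + (5 + (-2 - 1*(-2)))*(-6) = 25 + (5 + (-2 + 2))*(-6) = 25 + (5 + 0)*(-6) = 25 + 5*(-6) = 25 - 30 = -5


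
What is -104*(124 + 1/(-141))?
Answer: -1818232/141 ≈ -12895.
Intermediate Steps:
-104*(124 + 1/(-141)) = -104*(124 - 1/141) = -104*17483/141 = -1818232/141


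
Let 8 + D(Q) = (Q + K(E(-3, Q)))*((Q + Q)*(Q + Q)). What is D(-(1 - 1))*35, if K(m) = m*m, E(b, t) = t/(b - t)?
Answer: -280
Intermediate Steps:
K(m) = m²
D(Q) = -8 + 4*Q²*(Q + Q²/(-3 - Q)²) (D(Q) = -8 + (Q + (Q/(-3 - Q))²)*((Q + Q)*(Q + Q)) = -8 + (Q + Q²/(-3 - Q)²)*((2*Q)*(2*Q)) = -8 + (Q + Q²/(-3 - Q)²)*(4*Q²) = -8 + 4*Q²*(Q + Q²/(-3 - Q)²))
D(-(1 - 1))*35 = (-8 + 4*(-(1 - 1))³ + 4*(-(1 - 1))⁴/(3 - (1 - 1))²)*35 = (-8 + 4*(-1*0)³ + 4*(-1*0)⁴/(3 - 1*0)²)*35 = (-8 + 4*0³ + 4*0⁴/(3 + 0)²)*35 = (-8 + 4*0 + 4*0/3²)*35 = (-8 + 0 + 4*0*(⅑))*35 = (-8 + 0 + 0)*35 = -8*35 = -280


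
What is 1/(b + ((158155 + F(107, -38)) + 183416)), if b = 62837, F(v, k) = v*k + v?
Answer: 1/400449 ≈ 2.4972e-6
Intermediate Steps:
F(v, k) = v + k*v (F(v, k) = k*v + v = v + k*v)
1/(b + ((158155 + F(107, -38)) + 183416)) = 1/(62837 + ((158155 + 107*(1 - 38)) + 183416)) = 1/(62837 + ((158155 + 107*(-37)) + 183416)) = 1/(62837 + ((158155 - 3959) + 183416)) = 1/(62837 + (154196 + 183416)) = 1/(62837 + 337612) = 1/400449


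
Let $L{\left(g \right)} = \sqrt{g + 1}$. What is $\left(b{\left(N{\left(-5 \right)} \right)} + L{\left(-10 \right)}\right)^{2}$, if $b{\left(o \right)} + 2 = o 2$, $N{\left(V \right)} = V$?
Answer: $135 - 72 i \approx 135.0 - 72.0 i$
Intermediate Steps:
$L{\left(g \right)} = \sqrt{1 + g}$
$b{\left(o \right)} = -2 + 2 o$ ($b{\left(o \right)} = -2 + o 2 = -2 + 2 o$)
$\left(b{\left(N{\left(-5 \right)} \right)} + L{\left(-10 \right)}\right)^{2} = \left(\left(-2 + 2 \left(-5\right)\right) + \sqrt{1 - 10}\right)^{2} = \left(\left(-2 - 10\right) + \sqrt{-9}\right)^{2} = \left(-12 + 3 i\right)^{2}$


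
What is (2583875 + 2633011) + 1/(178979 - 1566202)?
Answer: 7236984247577/1387223 ≈ 5.2169e+6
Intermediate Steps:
(2583875 + 2633011) + 1/(178979 - 1566202) = 5216886 + 1/(-1387223) = 5216886 - 1/1387223 = 7236984247577/1387223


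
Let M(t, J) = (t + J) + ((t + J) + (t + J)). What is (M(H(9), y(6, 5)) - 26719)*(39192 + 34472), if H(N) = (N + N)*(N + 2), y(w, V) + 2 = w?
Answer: -1923588032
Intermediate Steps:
y(w, V) = -2 + w
H(N) = 2*N*(2 + N) (H(N) = (2*N)*(2 + N) = 2*N*(2 + N))
M(t, J) = 3*J + 3*t (M(t, J) = (J + t) + ((J + t) + (J + t)) = (J + t) + (2*J + 2*t) = 3*J + 3*t)
(M(H(9), y(6, 5)) - 26719)*(39192 + 34472) = ((3*(-2 + 6) + 3*(2*9*(2 + 9))) - 26719)*(39192 + 34472) = ((3*4 + 3*(2*9*11)) - 26719)*73664 = ((12 + 3*198) - 26719)*73664 = ((12 + 594) - 26719)*73664 = (606 - 26719)*73664 = -26113*73664 = -1923588032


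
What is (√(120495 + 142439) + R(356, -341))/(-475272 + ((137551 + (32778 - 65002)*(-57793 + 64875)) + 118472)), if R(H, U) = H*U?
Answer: 121396/228429617 - 7*√5366/228429617 ≈ 0.00052919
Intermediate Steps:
(√(120495 + 142439) + R(356, -341))/(-475272 + ((137551 + (32778 - 65002)*(-57793 + 64875)) + 118472)) = (√(120495 + 142439) + 356*(-341))/(-475272 + ((137551 + (32778 - 65002)*(-57793 + 64875)) + 118472)) = (√262934 - 121396)/(-475272 + ((137551 - 32224*7082) + 118472)) = (7*√5366 - 121396)/(-475272 + ((137551 - 228210368) + 118472)) = (-121396 + 7*√5366)/(-475272 + (-228072817 + 118472)) = (-121396 + 7*√5366)/(-475272 - 227954345) = (-121396 + 7*√5366)/(-228429617) = (-121396 + 7*√5366)*(-1/228429617) = 121396/228429617 - 7*√5366/228429617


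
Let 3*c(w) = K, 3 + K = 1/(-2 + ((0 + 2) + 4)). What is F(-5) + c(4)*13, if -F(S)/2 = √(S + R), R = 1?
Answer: -143/12 - 4*I ≈ -11.917 - 4.0*I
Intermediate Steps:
F(S) = -2*√(1 + S) (F(S) = -2*√(S + 1) = -2*√(1 + S))
K = -11/4 (K = -3 + 1/(-2 + ((0 + 2) + 4)) = -3 + 1/(-2 + (2 + 4)) = -3 + 1/(-2 + 6) = -3 + 1/4 = -3 + ¼ = -11/4 ≈ -2.7500)
c(w) = -11/12 (c(w) = (⅓)*(-11/4) = -11/12)
F(-5) + c(4)*13 = -2*√(1 - 5) - 11/12*13 = -4*I - 143/12 = -143/12 - 4*I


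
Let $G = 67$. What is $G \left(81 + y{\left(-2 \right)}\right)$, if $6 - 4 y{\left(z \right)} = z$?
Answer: $5561$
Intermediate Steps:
$y{\left(z \right)} = \frac{3}{2} - \frac{z}{4}$
$G \left(81 + y{\left(-2 \right)}\right) = 67 \left(81 + \left(\frac{3}{2} - - \frac{1}{2}\right)\right) = 67 \left(81 + \left(\frac{3}{2} + \frac{1}{2}\right)\right) = 67 \left(81 + 2\right) = 67 \cdot 83 = 5561$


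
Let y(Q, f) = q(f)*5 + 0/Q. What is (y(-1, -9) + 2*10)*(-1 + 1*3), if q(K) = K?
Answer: -50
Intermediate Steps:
y(Q, f) = 5*f (y(Q, f) = f*5 + 0/Q = 5*f + 0 = 5*f)
(y(-1, -9) + 2*10)*(-1 + 1*3) = (5*(-9) + 2*10)*(-1 + 1*3) = (-45 + 20)*(-1 + 3) = -25*2 = -50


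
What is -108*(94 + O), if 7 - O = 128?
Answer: 2916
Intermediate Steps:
O = -121 (O = 7 - 1*128 = 7 - 128 = -121)
-108*(94 + O) = -108*(94 - 121) = -108*(-27) = 2916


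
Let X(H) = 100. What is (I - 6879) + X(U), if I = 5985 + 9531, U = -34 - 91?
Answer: 8737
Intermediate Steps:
U = -125
I = 15516
(I - 6879) + X(U) = (15516 - 6879) + 100 = 8637 + 100 = 8737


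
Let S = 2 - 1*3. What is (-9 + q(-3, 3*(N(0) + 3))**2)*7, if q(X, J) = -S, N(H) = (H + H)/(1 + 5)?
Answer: -56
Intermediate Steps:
S = -1 (S = 2 - 3 = -1)
N(H) = H/3 (N(H) = (2*H)/6 = (2*H)*(1/6) = H/3)
q(X, J) = 1 (q(X, J) = -1*(-1) = 1)
(-9 + q(-3, 3*(N(0) + 3))**2)*7 = (-9 + 1**2)*7 = (-9 + 1)*7 = -8*7 = -56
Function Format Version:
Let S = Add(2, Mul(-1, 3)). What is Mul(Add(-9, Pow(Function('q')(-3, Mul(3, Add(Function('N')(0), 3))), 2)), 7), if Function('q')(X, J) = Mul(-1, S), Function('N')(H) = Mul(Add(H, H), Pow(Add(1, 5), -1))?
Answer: -56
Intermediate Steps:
S = -1 (S = Add(2, -3) = -1)
Function('N')(H) = Mul(Rational(1, 3), H) (Function('N')(H) = Mul(Mul(2, H), Pow(6, -1)) = Mul(Mul(2, H), Rational(1, 6)) = Mul(Rational(1, 3), H))
Function('q')(X, J) = 1 (Function('q')(X, J) = Mul(-1, -1) = 1)
Mul(Add(-9, Pow(Function('q')(-3, Mul(3, Add(Function('N')(0), 3))), 2)), 7) = Mul(Add(-9, Pow(1, 2)), 7) = Mul(Add(-9, 1), 7) = Mul(-8, 7) = -56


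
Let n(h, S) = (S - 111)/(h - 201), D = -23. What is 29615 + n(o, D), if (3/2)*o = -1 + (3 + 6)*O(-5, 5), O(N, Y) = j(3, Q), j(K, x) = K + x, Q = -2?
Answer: 17384407/587 ≈ 29616.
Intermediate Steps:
O(N, Y) = 1 (O(N, Y) = 3 - 2 = 1)
o = 16/3 (o = 2*(-1 + (3 + 6)*1)/3 = 2*(-1 + 9*1)/3 = 2*(-1 + 9)/3 = (⅔)*8 = 16/3 ≈ 5.3333)
n(h, S) = (-111 + S)/(-201 + h)
29615 + n(o, D) = 29615 + (-111 - 23)/(-201 + 16/3) = 29615 - 134/(-587/3) = 29615 - 3/587*(-134) = 29615 + 402/587 = 17384407/587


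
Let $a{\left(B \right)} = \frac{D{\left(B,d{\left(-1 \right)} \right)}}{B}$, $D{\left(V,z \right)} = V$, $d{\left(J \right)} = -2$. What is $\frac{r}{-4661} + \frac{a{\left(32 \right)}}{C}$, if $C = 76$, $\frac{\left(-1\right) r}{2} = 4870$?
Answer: $\frac{744901}{354236} \approx 2.1028$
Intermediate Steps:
$r = -9740$ ($r = \left(-2\right) 4870 = -9740$)
$a{\left(B \right)} = 1$ ($a{\left(B \right)} = \frac{B}{B} = 1$)
$\frac{r}{-4661} + \frac{a{\left(32 \right)}}{C} = - \frac{9740}{-4661} + 1 \cdot \frac{1}{76} = \left(-9740\right) \left(- \frac{1}{4661}\right) + 1 \cdot \frac{1}{76} = \frac{9740}{4661} + \frac{1}{76} = \frac{744901}{354236}$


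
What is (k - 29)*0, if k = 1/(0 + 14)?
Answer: 0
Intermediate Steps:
k = 1/14 ≈ 0.071429
(k - 29)*0 = (1/14 - 29)*0 = -405/14*0 = 0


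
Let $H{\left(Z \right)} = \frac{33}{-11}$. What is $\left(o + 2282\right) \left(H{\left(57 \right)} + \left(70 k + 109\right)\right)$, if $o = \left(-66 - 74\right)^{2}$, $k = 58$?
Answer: $91160412$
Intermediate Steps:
$H{\left(Z \right)} = -3$ ($H{\left(Z \right)} = 33 \left(- \frac{1}{11}\right) = -3$)
$o = 19600$ ($o = \left(-66 - 74\right)^{2} = \left(-140\right)^{2} = 19600$)
$\left(o + 2282\right) \left(H{\left(57 \right)} + \left(70 k + 109\right)\right) = \left(19600 + 2282\right) \left(-3 + \left(70 \cdot 58 + 109\right)\right) = 21882 \left(-3 + \left(4060 + 109\right)\right) = 21882 \left(-3 + 4169\right) = 21882 \cdot 4166 = 91160412$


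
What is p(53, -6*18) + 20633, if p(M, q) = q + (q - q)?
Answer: 20525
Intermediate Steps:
p(M, q) = q (p(M, q) = q + 0 = q)
p(53, -6*18) + 20633 = -6*18 + 20633 = -108 + 20633 = 20525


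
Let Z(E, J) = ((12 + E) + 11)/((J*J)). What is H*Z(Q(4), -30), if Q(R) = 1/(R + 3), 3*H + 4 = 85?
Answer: 243/350 ≈ 0.69429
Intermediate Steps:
H = 27 (H = -4/3 + (⅓)*85 = -4/3 + 85/3 = 27)
Q(R) = 1/(3 + R)
Z(E, J) = (23 + E)/J² (Z(E, J) = (23 + E)/(J²) = (23 + E)/J²)
H*Z(Q(4), -30) = 27*((23 + 1/(3 + 4))/(-30)²) = 27*((23 + 1/7)/900) = 27*((23 + ⅐)/900) = 27*((1/900)*(162/7)) = 27*(9/350) = 243/350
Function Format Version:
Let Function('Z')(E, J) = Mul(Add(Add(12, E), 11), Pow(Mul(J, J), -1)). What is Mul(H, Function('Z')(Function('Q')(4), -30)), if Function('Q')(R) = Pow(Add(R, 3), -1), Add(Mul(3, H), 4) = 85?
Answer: Rational(243, 350) ≈ 0.69429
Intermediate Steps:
H = 27 (H = Add(Rational(-4, 3), Mul(Rational(1, 3), 85)) = Add(Rational(-4, 3), Rational(85, 3)) = 27)
Function('Q')(R) = Pow(Add(3, R), -1)
Function('Z')(E, J) = Mul(Pow(J, -2), Add(23, E)) (Function('Z')(E, J) = Mul(Add(23, E), Pow(Pow(J, 2), -1)) = Mul(Add(23, E), Pow(J, -2)) = Mul(Pow(J, -2), Add(23, E)))
Mul(H, Function('Z')(Function('Q')(4), -30)) = Mul(27, Mul(Pow(-30, -2), Add(23, Pow(Add(3, 4), -1)))) = Mul(27, Mul(Rational(1, 900), Add(23, Pow(7, -1)))) = Mul(27, Mul(Rational(1, 900), Add(23, Rational(1, 7)))) = Mul(27, Mul(Rational(1, 900), Rational(162, 7))) = Mul(27, Rational(9, 350)) = Rational(243, 350)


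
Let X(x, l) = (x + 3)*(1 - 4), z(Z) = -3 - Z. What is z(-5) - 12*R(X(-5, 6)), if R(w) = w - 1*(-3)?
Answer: -106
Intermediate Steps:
X(x, l) = -9 - 3*x (X(x, l) = (3 + x)*(-3) = -9 - 3*x)
R(w) = 3 + w (R(w) = w + 3 = 3 + w)
z(-5) - 12*R(X(-5, 6)) = (-3 - 1*(-5)) - 12*(3 + (-9 - 3*(-5))) = (-3 + 5) - 12*(3 + (-9 + 15)) = 2 - 12*(3 + 6) = 2 - 12*9 = 2 - 108 = -106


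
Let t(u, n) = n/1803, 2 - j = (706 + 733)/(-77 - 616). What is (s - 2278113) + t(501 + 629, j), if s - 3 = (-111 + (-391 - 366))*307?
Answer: -3179406767869/1249479 ≈ -2.5446e+6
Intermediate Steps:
s = -266473 (s = 3 + (-111 + (-391 - 366))*307 = 3 + (-111 - 757)*307 = 3 - 868*307 = 3 - 266476 = -266473)
j = 2825/693 (j = 2 - (706 + 733)/(-77 - 616) = 2 - 1439/(-693) = 2 - 1439*(-1)/693 = 2 - 1*(-1439/693) = 2 + 1439/693 = 2825/693 ≈ 4.0765)
t(u, n) = n/1803 (t(u, n) = n*(1/1803) = n/1803)
(s - 2278113) + t(501 + 629, j) = (-266473 - 2278113) + (1/1803)*(2825/693) = -2544586 + 2825/1249479 = -3179406767869/1249479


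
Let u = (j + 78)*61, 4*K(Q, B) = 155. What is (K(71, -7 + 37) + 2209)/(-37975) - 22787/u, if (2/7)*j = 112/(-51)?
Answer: -89247677793/16613758700 ≈ -5.3719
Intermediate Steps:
j = -392/51 (j = 7*(112/(-51))/2 = 7*(112*(-1/51))/2 = (7/2)*(-112/51) = -392/51 ≈ -7.6863)
K(Q, B) = 155/4 (K(Q, B) = (¼)*155 = 155/4)
u = 218746/51 (u = (-392/51 + 78)*61 = (3586/51)*61 = 218746/51 ≈ 4289.1)
(K(71, -7 + 37) + 2209)/(-37975) - 22787/u = (155/4 + 2209)/(-37975) - 22787/218746/51 = (8991/4)*(-1/37975) - 22787*51/218746 = -8991/151900 - 1162137/218746 = -89247677793/16613758700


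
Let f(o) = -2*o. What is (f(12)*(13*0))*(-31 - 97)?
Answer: 0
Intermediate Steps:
(f(12)*(13*0))*(-31 - 97) = ((-2*12)*(13*0))*(-31 - 97) = -24*0*(-128) = 0*(-128) = 0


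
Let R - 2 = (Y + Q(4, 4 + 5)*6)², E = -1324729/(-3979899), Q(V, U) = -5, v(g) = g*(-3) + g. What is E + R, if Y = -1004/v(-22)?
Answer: 17462105378/6254127 ≈ 2792.1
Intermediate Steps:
v(g) = -2*g (v(g) = -3*g + g = -2*g)
Y = -251/11 (Y = -1004/((-2*(-22))) = -1004/44 = -1004*1/44 = -251/11 ≈ -22.818)
E = 189247/568557 (E = -1324729*(-1/3979899) = 189247/568557 ≈ 0.33285)
R = 337803/121 (R = 2 + (-251/11 - 5*6)² = 2 + (-251/11 - 30)² = 2 + (-581/11)² = 2 + 337561/121 = 337803/121 ≈ 2791.8)
E + R = 189247/568557 + 337803/121 = 17462105378/6254127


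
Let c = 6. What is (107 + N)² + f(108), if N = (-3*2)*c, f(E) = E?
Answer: 5149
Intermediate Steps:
N = -36 (N = -3*2*6 = -6*6 = -36)
(107 + N)² + f(108) = (107 - 36)² + 108 = 71² + 108 = 5041 + 108 = 5149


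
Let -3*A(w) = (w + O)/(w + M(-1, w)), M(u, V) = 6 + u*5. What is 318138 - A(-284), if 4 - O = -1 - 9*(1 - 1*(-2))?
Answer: 90033138/283 ≈ 3.1814e+5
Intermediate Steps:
O = 32 (O = 4 - (-1 - 9*(1 - 1*(-2))) = 4 - (-1 - 9*(1 + 2)) = 4 - (-1 - 9*3) = 4 - (-1 - 27) = 4 - 1*(-28) = 4 + 28 = 32)
M(u, V) = 6 + 5*u
A(w) = -(32 + w)/(3*(1 + w)) (A(w) = -(w + 32)/(3*(w + (6 + 5*(-1)))) = -(32 + w)/(3*(w + (6 - 5))) = -(32 + w)/(3*(w + 1)) = -(32 + w)/(3*(1 + w)))
318138 - A(-284) = 318138 - (-32 - 1*(-284))/(3*(1 - 284)) = 318138 - (-32 + 284)/(3*(-283)) = 318138 - (-1)*252/(3*283) = 318138 - 1*(-84/283) = 318138 + 84/283 = 90033138/283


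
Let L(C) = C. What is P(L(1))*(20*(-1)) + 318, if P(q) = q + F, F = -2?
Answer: 338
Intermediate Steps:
P(q) = -2 + q (P(q) = q - 2 = -2 + q)
P(L(1))*(20*(-1)) + 318 = (-2 + 1)*(20*(-1)) + 318 = -1*(-20) + 318 = 20 + 318 = 338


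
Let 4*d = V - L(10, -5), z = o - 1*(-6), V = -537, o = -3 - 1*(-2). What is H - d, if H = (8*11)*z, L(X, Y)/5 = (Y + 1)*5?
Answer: 2197/4 ≈ 549.25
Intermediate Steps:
o = -1 (o = -3 + 2 = -1)
L(X, Y) = 25 + 25*Y (L(X, Y) = 5*((Y + 1)*5) = 5*((1 + Y)*5) = 5*(5 + 5*Y) = 25 + 25*Y)
z = 5 (z = -1 - 1*(-6) = -1 + 6 = 5)
d = -437/4 (d = (-537 - (25 + 25*(-5)))/4 = (-537 - (25 - 125))/4 = (-537 - 1*(-100))/4 = (-537 + 100)/4 = (¼)*(-437) = -437/4 ≈ -109.25)
H = 440 (H = (8*11)*5 = 88*5 = 440)
H - d = 440 - 1*(-437/4) = 440 + 437/4 = 2197/4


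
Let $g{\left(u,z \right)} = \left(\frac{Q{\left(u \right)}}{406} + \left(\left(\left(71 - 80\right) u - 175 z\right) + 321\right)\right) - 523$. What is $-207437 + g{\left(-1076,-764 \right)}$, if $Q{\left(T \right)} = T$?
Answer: $- \frac{13044303}{203} \approx -64258.0$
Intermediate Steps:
$g{\left(u,z \right)} = -202 - 175 z - \frac{3653 u}{406}$ ($g{\left(u,z \right)} = \left(\frac{u}{406} + \left(\left(\left(71 - 80\right) u - 175 z\right) + 321\right)\right) - 523 = \left(u \frac{1}{406} - \left(-321 + 9 u + 175 z\right)\right) - 523 = \left(\frac{u}{406} - \left(-321 + 9 u + 175 z\right)\right) - 523 = \left(321 - 175 z - \frac{3653 u}{406}\right) - 523 = -202 - 175 z - \frac{3653 u}{406}$)
$-207437 + g{\left(-1076,-764 \right)} = -207437 - - \frac{29065408}{203} = -207437 + \left(-202 + 133700 + \frac{1965314}{203}\right) = -207437 + \frac{29065408}{203} = - \frac{13044303}{203}$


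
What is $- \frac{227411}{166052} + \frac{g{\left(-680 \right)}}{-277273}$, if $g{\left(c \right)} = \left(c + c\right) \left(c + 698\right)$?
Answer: $- \frac{58989977243}{46041736196} \approx -1.2812$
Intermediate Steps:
$g{\left(c \right)} = 2 c \left(698 + c\right)$
$- \frac{227411}{166052} + \frac{g{\left(-680 \right)}}{-277273} = - \frac{227411}{166052} + \frac{2 \left(-680\right) \left(698 - 680\right)}{-277273} = \left(-227411\right) \frac{1}{166052} + 2 \left(-680\right) 18 \left(- \frac{1}{277273}\right) = - \frac{227411}{166052} - - \frac{24480}{277273} = - \frac{227411}{166052} + \frac{24480}{277273} = - \frac{58989977243}{46041736196}$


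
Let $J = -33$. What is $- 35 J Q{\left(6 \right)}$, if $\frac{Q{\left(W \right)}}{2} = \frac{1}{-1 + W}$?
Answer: $462$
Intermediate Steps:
$Q{\left(W \right)} = \frac{2}{-1 + W}$
$- 35 J Q{\left(6 \right)} = \left(-35\right) \left(-33\right) \frac{2}{-1 + 6} = 1155 \cdot \frac{2}{5} = 462$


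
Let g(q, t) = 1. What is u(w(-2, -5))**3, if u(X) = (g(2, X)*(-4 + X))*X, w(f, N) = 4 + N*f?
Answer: 2744000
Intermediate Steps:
u(X) = X*(-4 + X) (u(X) = (1*(-4 + X))*X = (-4 + X)*X = X*(-4 + X))
u(w(-2, -5))**3 = ((4 - 5*(-2))*(-4 + (4 - 5*(-2))))**3 = ((4 + 10)*(-4 + (4 + 10)))**3 = (14*(-4 + 14))**3 = (14*10)**3 = 140**3 = 2744000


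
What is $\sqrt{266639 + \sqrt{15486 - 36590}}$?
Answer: $\sqrt{266639 + 4 i \sqrt{1319}} \approx 516.37 + 0.141 i$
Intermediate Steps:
$\sqrt{266639 + \sqrt{15486 - 36590}} = \sqrt{266639 + \sqrt{-21104}} = \sqrt{266639 + 4 i \sqrt{1319}}$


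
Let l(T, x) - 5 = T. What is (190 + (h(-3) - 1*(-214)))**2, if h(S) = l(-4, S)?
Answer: 164025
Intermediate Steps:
l(T, x) = 5 + T
h(S) = 1 (h(S) = 5 - 4 = 1)
(190 + (h(-3) - 1*(-214)))**2 = (190 + (1 - 1*(-214)))**2 = (190 + (1 + 214))**2 = (190 + 215)**2 = 405**2 = 164025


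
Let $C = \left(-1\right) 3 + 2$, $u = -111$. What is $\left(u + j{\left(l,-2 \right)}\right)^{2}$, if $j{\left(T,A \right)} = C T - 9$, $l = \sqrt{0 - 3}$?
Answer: $\left(120 + i \sqrt{3}\right)^{2} \approx 14397.0 + 415.69 i$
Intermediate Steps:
$C = -1$ ($C = -3 + 2 = -1$)
$l = i \sqrt{3}$ ($l = \sqrt{-3} = i \sqrt{3} \approx 1.732 i$)
$j{\left(T,A \right)} = -9 - T$ ($j{\left(T,A \right)} = - T - 9 = -9 - T$)
$\left(u + j{\left(l,-2 \right)}\right)^{2} = \left(-111 - \left(9 + i \sqrt{3}\right)\right)^{2} = \left(-120 - i \sqrt{3}\right)^{2}$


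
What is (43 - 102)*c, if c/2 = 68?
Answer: -8024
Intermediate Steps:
c = 136 (c = 2*68 = 136)
(43 - 102)*c = (43 - 102)*136 = -59*136 = -8024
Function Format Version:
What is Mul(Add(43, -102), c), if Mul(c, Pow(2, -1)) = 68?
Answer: -8024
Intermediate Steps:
c = 136 (c = Mul(2, 68) = 136)
Mul(Add(43, -102), c) = Mul(Add(43, -102), 136) = Mul(-59, 136) = -8024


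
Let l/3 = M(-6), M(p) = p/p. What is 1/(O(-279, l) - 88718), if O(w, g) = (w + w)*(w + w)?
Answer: 1/222646 ≈ 4.4914e-6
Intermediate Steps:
M(p) = 1
l = 3 (l = 3*1 = 3)
O(w, g) = 4*w² (O(w, g) = (2*w)*(2*w) = 4*w²)
1/(O(-279, l) - 88718) = 1/(4*(-279)² - 88718) = 1/(4*77841 - 88718) = 1/(311364 - 88718) = 1/222646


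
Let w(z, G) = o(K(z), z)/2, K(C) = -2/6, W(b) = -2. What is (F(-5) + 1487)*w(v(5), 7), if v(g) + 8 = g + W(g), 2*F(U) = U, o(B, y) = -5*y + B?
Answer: 109853/6 ≈ 18309.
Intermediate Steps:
K(C) = -⅓ (K(C) = -2*⅙ = -⅓)
o(B, y) = B - 5*y
F(U) = U/2
v(g) = -10 + g (v(g) = -8 + (g - 2) = -8 + (-2 + g) = -10 + g)
w(z, G) = -⅙ - 5*z/2 (w(z, G) = (-⅓ - 5*z)/2 = (-⅓ - 5*z)*(½) = -⅙ - 5*z/2)
(F(-5) + 1487)*w(v(5), 7) = ((½)*(-5) + 1487)*(-⅙ - 5*(-10 + 5)/2) = (-5/2 + 1487)*(-⅙ - 5/2*(-5)) = 2969*(-⅙ + 25/2)/2 = (2969/2)*(37/3) = 109853/6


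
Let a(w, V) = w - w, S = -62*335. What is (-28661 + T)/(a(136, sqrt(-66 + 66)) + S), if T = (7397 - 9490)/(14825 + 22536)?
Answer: 535402857/387993985 ≈ 1.3799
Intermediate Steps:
S = -20770
a(w, V) = 0
T = -2093/37361 ≈ -0.056021
(-28661 + T)/(a(136, sqrt(-66 + 66)) + S) = (-28661 - 2093/37361)/(0 - 20770) = -1070805714/37361/(-20770) = -1070805714/37361*(-1/20770) = 535402857/387993985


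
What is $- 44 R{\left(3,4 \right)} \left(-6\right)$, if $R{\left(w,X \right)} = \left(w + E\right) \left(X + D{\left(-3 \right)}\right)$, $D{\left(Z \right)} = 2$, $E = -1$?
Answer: $3168$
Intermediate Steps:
$R{\left(w,X \right)} = \left(-1 + w\right) \left(2 + X\right)$ ($R{\left(w,X \right)} = \left(w - 1\right) \left(X + 2\right) = \left(-1 + w\right) \left(2 + X\right)$)
$- 44 R{\left(3,4 \right)} \left(-6\right) = - 44 \left(-2 - 4 + 2 \cdot 3 + 4 \cdot 3\right) \left(-6\right) = - 44 \left(-2 - 4 + 6 + 12\right) \left(-6\right) = \left(-44\right) 12 \left(-6\right) = \left(-528\right) \left(-6\right) = 3168$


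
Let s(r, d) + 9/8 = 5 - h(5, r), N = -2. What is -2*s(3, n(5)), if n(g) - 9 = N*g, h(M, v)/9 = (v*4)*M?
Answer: 4289/4 ≈ 1072.3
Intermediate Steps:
h(M, v) = 36*M*v (h(M, v) = 9*((v*4)*M) = 9*((4*v)*M) = 9*(4*M*v) = 36*M*v)
n(g) = 9 - 2*g
s(r, d) = 31/8 - 180*r (s(r, d) = -9/8 + (5 - 36*5*r) = -9/8 + (5 - 180*r) = 31/8 - 180*r)
-2*s(3, n(5)) = -2*(31/8 - 180*3) = -2*(31/8 - 540) = -2*(-4289/8) = 4289/4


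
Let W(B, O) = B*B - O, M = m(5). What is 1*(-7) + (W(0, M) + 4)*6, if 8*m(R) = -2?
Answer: 37/2 ≈ 18.500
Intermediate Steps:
m(R) = -1/4 (m(R) = (1/8)*(-2) = -1/4)
M = -1/4 ≈ -0.25000
W(B, O) = B**2 - O
1*(-7) + (W(0, M) + 4)*6 = 1*(-7) + ((0**2 - 1*(-1/4)) + 4)*6 = -7 + ((0 + 1/4) + 4)*6 = -7 + (1/4 + 4)*6 = -7 + (17/4)*6 = -7 + 51/2 = 37/2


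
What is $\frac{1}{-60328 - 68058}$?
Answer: $- \frac{1}{128386} \approx -7.789 \cdot 10^{-6}$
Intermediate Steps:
$\frac{1}{-60328 - 68058} = \frac{1}{-128386} = - \frac{1}{128386}$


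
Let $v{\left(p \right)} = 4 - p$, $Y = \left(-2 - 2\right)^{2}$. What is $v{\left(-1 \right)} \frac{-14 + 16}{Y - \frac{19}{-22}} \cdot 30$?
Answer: $\frac{6600}{371} \approx 17.79$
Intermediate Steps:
$Y = 16$ ($Y = \left(-4\right)^{2} = 16$)
$v{\left(-1 \right)} \frac{-14 + 16}{Y - \frac{19}{-22}} \cdot 30 = \left(4 - -1\right) \frac{-14 + 16}{16 - \frac{19}{-22}} \cdot 30 = \left(4 + 1\right) \frac{2}{16 - - \frac{19}{22}} \cdot 30 = 5 \frac{2}{16 + \frac{19}{22}} \cdot 30 = 5 \frac{2}{\frac{371}{22}} \cdot 30 = 5 \cdot 2 \cdot \frac{22}{371} \cdot 30 = 5 \cdot \frac{44}{371} \cdot 30 = \frac{220}{371} \cdot 30 = \frac{6600}{371}$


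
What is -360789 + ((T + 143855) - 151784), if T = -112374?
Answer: -481092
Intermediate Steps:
-360789 + ((T + 143855) - 151784) = -360789 + ((-112374 + 143855) - 151784) = -360789 + (31481 - 151784) = -360789 - 120303 = -481092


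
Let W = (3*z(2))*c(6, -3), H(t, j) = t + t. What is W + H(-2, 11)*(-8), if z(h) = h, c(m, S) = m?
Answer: 68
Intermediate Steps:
H(t, j) = 2*t
W = 36 (W = (3*2)*6 = 6*6 = 36)
W + H(-2, 11)*(-8) = 36 + (2*(-2))*(-8) = 36 - 4*(-8) = 36 + 32 = 68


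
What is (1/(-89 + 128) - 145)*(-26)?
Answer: 11308/3 ≈ 3769.3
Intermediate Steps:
(1/(-89 + 128) - 145)*(-26) = (1/39 - 145)*(-26) = -5654/39*(-26) = 11308/3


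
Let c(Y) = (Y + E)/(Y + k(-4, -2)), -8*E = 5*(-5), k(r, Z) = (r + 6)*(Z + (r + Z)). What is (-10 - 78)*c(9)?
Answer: 1067/7 ≈ 152.43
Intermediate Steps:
k(r, Z) = (6 + r)*(r + 2*Z) (k(r, Z) = (6 + r)*(Z + (Z + r)) = (6 + r)*(r + 2*Z))
E = 25/8 (E = -5*(-5)/8 = -1/8*(-25) = 25/8 ≈ 3.1250)
c(Y) = (25/8 + Y)/(-16 + Y) (c(Y) = (Y + 25/8)/(Y + ((-4)**2 + 6*(-4) + 12*(-2) + 2*(-2)*(-4))) = (25/8 + Y)/(Y + (16 - 24 - 24 + 16)) = (25/8 + Y)/(Y - 16) = (25/8 + Y)/(-16 + Y))
(-10 - 78)*c(9) = (-10 - 78)*((25/8 + 9)/(-16 + 9)) = -88*97/((-7)*8) = -(-88)*97/(7*8) = -88*(-97/56) = 1067/7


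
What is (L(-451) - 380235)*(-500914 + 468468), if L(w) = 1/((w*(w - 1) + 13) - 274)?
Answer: 2511723505340264/203591 ≈ 1.2337e+10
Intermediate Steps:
L(w) = 1/(-261 + w*(-1 + w)) (L(w) = 1/((w*(-1 + w) + 13) - 274) = 1/((13 + w*(-1 + w)) - 274) = 1/(-261 + w*(-1 + w)))
(L(-451) - 380235)*(-500914 + 468468) = (1/(-261 + (-451)² - 1*(-451)) - 380235)*(-500914 + 468468) = (1/(-261 + 203401 + 451) - 380235)*(-32446) = (1/203591 - 380235)*(-32446) = -77412423884/203591*(-32446) = 2511723505340264/203591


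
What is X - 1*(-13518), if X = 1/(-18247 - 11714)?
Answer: 405012797/29961 ≈ 13518.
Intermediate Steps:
X = -1/29961 (X = 1/(-29961) = -1/29961 ≈ -3.3377e-5)
X - 1*(-13518) = -1/29961 - 1*(-13518) = -1/29961 + 13518 = 405012797/29961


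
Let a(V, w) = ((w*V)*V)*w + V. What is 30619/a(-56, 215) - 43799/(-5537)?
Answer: 129578371491/16380654472 ≈ 7.9105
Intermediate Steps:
a(V, w) = V + V²*w² (a(V, w) = ((V*w)*V)*w + V = (w*V²)*w + V = V²*w² + V = V + V²*w²)
30619/a(-56, 215) - 43799/(-5537) = 30619/((-56*(1 - 56*215²))) - 43799/(-5537) = 30619/((-56*(1 - 56*46225))) - 43799*(-1/5537) = 30619/((-56*(1 - 2588600))) + 6257/791 = 30619/((-56*(-2588599))) + 6257/791 = 30619/144961544 + 6257/791 = 129578371491/16380654472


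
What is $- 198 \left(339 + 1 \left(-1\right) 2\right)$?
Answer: $-66726$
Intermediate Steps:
$- 198 \left(339 + 1 \left(-1\right) 2\right) = - 198 \left(339 - 2\right) = \left(-198\right) 337 = -66726$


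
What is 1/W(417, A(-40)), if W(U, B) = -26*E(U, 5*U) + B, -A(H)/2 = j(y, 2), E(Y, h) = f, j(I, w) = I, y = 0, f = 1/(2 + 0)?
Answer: -1/13 ≈ -0.076923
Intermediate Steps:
f = ½ (f = 1/2 = ½ ≈ 0.50000)
E(Y, h) = ½
A(H) = 0 (A(H) = -2*0 = 0)
W(U, B) = -13 + B (W(U, B) = -26*½ + B = -13 + B)
1/W(417, A(-40)) = 1/(-13 + 0) = 1/(-13) = -1/13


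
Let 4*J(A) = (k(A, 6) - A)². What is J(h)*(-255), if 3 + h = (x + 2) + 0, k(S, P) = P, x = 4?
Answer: -2295/4 ≈ -573.75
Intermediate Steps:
h = 3 (h = -3 + ((4 + 2) + 0) = -3 + (6 + 0) = -3 + 6 = 3)
J(A) = (6 - A)²/4
J(h)*(-255) = ((-6 + 3)²/4)*(-255) = ((¼)*(-3)²)*(-255) = ((¼)*9)*(-255) = (9/4)*(-255) = -2295/4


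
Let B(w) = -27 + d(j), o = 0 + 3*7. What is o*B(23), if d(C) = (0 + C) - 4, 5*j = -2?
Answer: -3297/5 ≈ -659.40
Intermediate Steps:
j = -2/5 (j = (1/5)*(-2) = -2/5 ≈ -0.40000)
d(C) = -4 + C (d(C) = C - 4 = -4 + C)
o = 21 (o = 0 + 21 = 21)
B(w) = -157/5 (B(w) = -27 + (-4 - 2/5) = -27 - 22/5 = -157/5)
o*B(23) = 21*(-157/5) = -3297/5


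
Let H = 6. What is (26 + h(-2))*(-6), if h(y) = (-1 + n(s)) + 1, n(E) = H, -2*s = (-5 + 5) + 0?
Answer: -192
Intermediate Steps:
s = 0 (s = -((-5 + 5) + 0)/2 = -(0 + 0)/2 = -½*0 = 0)
n(E) = 6
h(y) = 6 (h(y) = (-1 + 6) + 1 = 5 + 1 = 6)
(26 + h(-2))*(-6) = (26 + 6)*(-6) = 32*(-6) = -192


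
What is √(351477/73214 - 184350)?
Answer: I*√988143690855522/73214 ≈ 429.35*I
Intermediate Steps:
√(351477/73214 - 184350) = √(-13496649423/73214) = I*√988143690855522/73214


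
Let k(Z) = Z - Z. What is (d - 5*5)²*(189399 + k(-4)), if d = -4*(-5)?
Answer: 4734975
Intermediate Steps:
d = 20
k(Z) = 0
(d - 5*5)²*(189399 + k(-4)) = (20 - 5*5)²*(189399 + 0) = (20 - 25)²*189399 = (-5)²*189399 = 25*189399 = 4734975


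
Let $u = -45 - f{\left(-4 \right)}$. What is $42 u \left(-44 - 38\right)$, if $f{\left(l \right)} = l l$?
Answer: $210084$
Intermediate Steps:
$f{\left(l \right)} = l^{2}$
$u = -61$ ($u = -45 - \left(-4\right)^{2} = -45 - 16 = -61$)
$42 u \left(-44 - 38\right) = 42 \left(-61\right) \left(-44 - 38\right) = \left(-2562\right) \left(-82\right) = 210084$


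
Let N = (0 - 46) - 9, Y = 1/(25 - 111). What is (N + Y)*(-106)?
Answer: 250743/43 ≈ 5831.2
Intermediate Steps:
Y = -1/86 (Y = 1/(-86) = -1/86 ≈ -0.011628)
N = -55 (N = -46 - 9 = -55)
(N + Y)*(-106) = (-55 - 1/86)*(-106) = -4731/86*(-106) = 250743/43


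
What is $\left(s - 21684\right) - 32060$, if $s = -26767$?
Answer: $-80511$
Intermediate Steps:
$\left(s - 21684\right) - 32060 = \left(-26767 - 21684\right) - 32060 = -48451 - 32060 = -80511$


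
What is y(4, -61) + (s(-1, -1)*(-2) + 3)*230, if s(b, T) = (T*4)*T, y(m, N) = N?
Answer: -1211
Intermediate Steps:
s(b, T) = 4*T² (s(b, T) = (4*T)*T = 4*T²)
y(4, -61) + (s(-1, -1)*(-2) + 3)*230 = -61 + ((4*(-1)²)*(-2) + 3)*230 = -61 + ((4*1)*(-2) + 3)*230 = -61 + (4*(-2) + 3)*230 = -61 + (-8 + 3)*230 = -61 - 5*230 = -61 - 1150 = -1211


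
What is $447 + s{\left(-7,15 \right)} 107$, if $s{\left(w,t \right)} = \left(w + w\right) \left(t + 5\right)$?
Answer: $-29513$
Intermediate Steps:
$s{\left(w,t \right)} = 2 w \left(5 + t\right)$
$447 + s{\left(-7,15 \right)} 107 = 447 + 2 \left(-7\right) \left(5 + 15\right) 107 = 447 + 2 \left(-7\right) 20 \cdot 107 = 447 - 29960 = -29513$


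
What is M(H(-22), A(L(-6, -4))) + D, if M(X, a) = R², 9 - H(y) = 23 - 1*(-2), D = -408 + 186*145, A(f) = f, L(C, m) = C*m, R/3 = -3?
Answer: 26643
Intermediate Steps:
R = -9 (R = 3*(-3) = -9)
D = 26562 (D = -408 + 26970 = 26562)
H(y) = -16 (H(y) = 9 - (23 - 1*(-2)) = 9 - (23 + 2) = 9 - 1*25 = 9 - 25 = -16)
M(X, a) = 81 (M(X, a) = (-9)² = 81)
M(H(-22), A(L(-6, -4))) + D = 81 + 26562 = 26643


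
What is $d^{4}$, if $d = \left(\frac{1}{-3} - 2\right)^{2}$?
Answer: $\frac{5764801}{6561} \approx 878.65$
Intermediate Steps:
$d = \frac{49}{9}$ ($d = \left(- \frac{1}{3} - 2\right)^{2} = \left(- \frac{7}{3}\right)^{2} = \frac{49}{9} \approx 5.4444$)
$d^{4} = \left(\frac{49}{9}\right)^{4} = \frac{5764801}{6561}$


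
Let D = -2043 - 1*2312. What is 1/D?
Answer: -1/4355 ≈ -0.00022962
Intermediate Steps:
D = -4355 (D = -2043 - 2312 = -4355)
1/D = 1/(-4355) = -1/4355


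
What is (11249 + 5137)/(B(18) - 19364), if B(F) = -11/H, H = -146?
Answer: -2392356/2827133 ≈ -0.84621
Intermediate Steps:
B(F) = 11/146 (B(F) = -11/(-146) = -11*(-1/146) = 11/146)
(11249 + 5137)/(B(18) - 19364) = (11249 + 5137)/(11/146 - 19364) = 16386/(-2827133/146) = 16386*(-146/2827133) = -2392356/2827133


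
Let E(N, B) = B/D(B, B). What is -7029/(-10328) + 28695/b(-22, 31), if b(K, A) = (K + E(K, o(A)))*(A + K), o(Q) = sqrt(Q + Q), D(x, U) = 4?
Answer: -17305573153/119009544 - 19130*sqrt(62)/11523 ≈ -158.49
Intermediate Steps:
o(Q) = sqrt(2)*sqrt(Q) (o(Q) = sqrt(2*Q) = sqrt(2)*sqrt(Q))
E(N, B) = B/4
b(K, A) = (A + K)*(K + sqrt(2)*sqrt(A)/4) (b(K, A) = (K + (sqrt(2)*sqrt(A))/4)*(A + K) = (K + sqrt(2)*sqrt(A)/4)*(A + K) = (A + K)*(K + sqrt(2)*sqrt(A)/4))
-7029/(-10328) + 28695/b(-22, 31) = -7029/(-10328) + 28695/((-22)**2 + 31*(-22) + sqrt(2)*31**(3/2)/4 + (1/4)*(-22)*sqrt(2)*sqrt(31)) = -7029*(-1/10328) + 28695/(484 - 682 + sqrt(2)*(31*sqrt(31))/4 - 11*sqrt(62)/2) = 7029/10328 + 28695/(484 - 682 + 31*sqrt(62)/4 - 11*sqrt(62)/2) = 7029/10328 + 28695/(-198 + 9*sqrt(62)/4)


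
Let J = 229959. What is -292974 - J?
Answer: -522933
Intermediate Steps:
-292974 - J = -292974 - 1*229959 = -292974 - 229959 = -522933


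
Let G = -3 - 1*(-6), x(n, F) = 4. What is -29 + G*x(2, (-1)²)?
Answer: -17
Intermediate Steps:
G = 3 (G = -3 + 6 = 3)
-29 + G*x(2, (-1)²) = -29 + 3*4 = -29 + 12 = -17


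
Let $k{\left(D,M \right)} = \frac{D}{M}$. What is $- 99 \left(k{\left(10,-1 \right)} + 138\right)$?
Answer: $-12672$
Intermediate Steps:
$- 99 \left(k{\left(10,-1 \right)} + 138\right) = - 99 \left(\frac{10}{-1} + 138\right) = - 99 \left(10 \left(-1\right) + 138\right) = - 99 \left(-10 + 138\right) = \left(-99\right) 128 = -12672$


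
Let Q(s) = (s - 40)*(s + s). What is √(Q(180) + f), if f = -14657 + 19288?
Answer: √55031 ≈ 234.59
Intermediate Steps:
Q(s) = 2*s*(-40 + s) (Q(s) = (-40 + s)*(2*s) = 2*s*(-40 + s))
f = 4631
√(Q(180) + f) = √(2*180*(-40 + 180) + 4631) = √(2*180*140 + 4631) = √(50400 + 4631) = √55031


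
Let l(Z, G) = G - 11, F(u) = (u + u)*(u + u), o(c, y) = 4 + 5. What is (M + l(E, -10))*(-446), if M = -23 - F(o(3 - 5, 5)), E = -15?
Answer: 164128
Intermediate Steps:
o(c, y) = 9
F(u) = 4*u² (F(u) = (2*u)*(2*u) = 4*u²)
l(Z, G) = -11 + G
M = -347 (M = -23 - 4*9² = -23 - 4*81 = -23 - 1*324 = -23 - 324 = -347)
(M + l(E, -10))*(-446) = (-347 + (-11 - 10))*(-446) = (-347 - 21)*(-446) = -368*(-446) = 164128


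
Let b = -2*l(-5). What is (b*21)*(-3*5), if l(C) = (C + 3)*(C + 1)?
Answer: 5040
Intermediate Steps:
l(C) = (1 + C)*(3 + C) (l(C) = (3 + C)*(1 + C) = (1 + C)*(3 + C))
b = -16 (b = -2*(3 + (-5)² + 4*(-5)) = -2*(3 + 25 - 20) = -2*8 = -16)
(b*21)*(-3*5) = (-16*21)*(-3*5) = -336*(-15) = 5040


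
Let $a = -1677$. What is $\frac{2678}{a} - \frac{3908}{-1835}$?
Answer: $\frac{126122}{236715} \approx 0.5328$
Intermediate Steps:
$\frac{2678}{a} - \frac{3908}{-1835} = \frac{2678}{-1677} - \frac{3908}{-1835} = 2678 \left(- \frac{1}{1677}\right) - - \frac{3908}{1835} = - \frac{206}{129} + \frac{3908}{1835} = \frac{126122}{236715}$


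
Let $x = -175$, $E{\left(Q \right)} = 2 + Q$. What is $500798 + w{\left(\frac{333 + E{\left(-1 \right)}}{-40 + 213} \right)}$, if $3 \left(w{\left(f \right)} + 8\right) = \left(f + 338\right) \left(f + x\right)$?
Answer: $\frac{43203661402}{89787} \approx 4.8118 \cdot 10^{5}$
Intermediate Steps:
$w{\left(f \right)} = -8 + \frac{\left(-175 + f\right) \left(338 + f\right)}{3}$ ($w{\left(f \right)} = -8 + \frac{\left(f + 338\right) \left(f - 175\right)}{3} = -8 + \frac{\left(338 + f\right) \left(-175 + f\right)}{3} = -8 + \frac{\left(-175 + f\right) \left(338 + f\right)}{3}$)
$500798 + w{\left(\frac{333 + E{\left(-1 \right)}}{-40 + 213} \right)} = 500798 + \left(- \frac{59174}{3} + \frac{\left(\frac{333 + \left(2 - 1\right)}{-40 + 213}\right)^{2}}{3} + \frac{163 \frac{333 + \left(2 - 1\right)}{-40 + 213}}{3}\right) = 500798 + \left(- \frac{59174}{3} + \frac{\left(\frac{333 + 1}{173}\right)^{2}}{3} + \frac{163 \frac{333 + 1}{173}}{3}\right) = 500798 + \left(- \frac{59174}{3} + \frac{\left(334 \cdot \frac{1}{173}\right)^{2}}{3} + \frac{163 \cdot 334 \cdot \frac{1}{173}}{3}\right) = 500798 + \left(- \frac{59174}{3} + \frac{\left(\frac{334}{173}\right)^{2}}{3} + \frac{163}{3} \cdot \frac{334}{173}\right) = 500798 + \left(- \frac{59174}{3} + \frac{1}{3} \cdot \frac{111556}{29929} + \frac{54442}{519}\right) = 500798 + \left(- \frac{59174}{3} + \frac{111556}{89787} + \frac{54442}{519}\right) = 500798 - \frac{1761488624}{89787} = \frac{43203661402}{89787}$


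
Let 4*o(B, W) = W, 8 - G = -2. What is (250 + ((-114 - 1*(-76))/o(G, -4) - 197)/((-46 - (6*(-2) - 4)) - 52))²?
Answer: 426794281/6724 ≈ 63473.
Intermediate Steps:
G = 10 (G = 8 - 1*(-2) = 8 + 2 = 10)
o(B, W) = W/4
(250 + ((-114 - 1*(-76))/o(G, -4) - 197)/((-46 - (6*(-2) - 4)) - 52))² = (250 + ((-114 - 1*(-76))/(((¼)*(-4))) - 197)/((-46 - (6*(-2) - 4)) - 52))² = (250 + ((-114 + 76)/(-1) - 197)/((-46 - (-12 - 4)) - 52))² = (250 + (-38*(-1) - 197)/((-46 - 1*(-16)) - 52))² = (250 + (38 - 197)/((-46 + 16) - 52))² = (250 - 159/(-30 - 52))² = (250 - 159/(-82))² = (250 - 159*(-1/82))² = (250 + 159/82)² = (20659/82)² = 426794281/6724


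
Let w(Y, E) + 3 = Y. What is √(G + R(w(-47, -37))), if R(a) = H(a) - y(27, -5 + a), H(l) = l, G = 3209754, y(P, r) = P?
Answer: 47*√1453 ≈ 1791.6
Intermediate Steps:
w(Y, E) = -3 + Y
R(a) = -27 + a (R(a) = a - 1*27 = a - 27 = -27 + a)
√(G + R(w(-47, -37))) = √(3209754 + (-27 + (-3 - 47))) = √(3209754 + (-27 - 50)) = √(3209754 - 77) = √3209677 = 47*√1453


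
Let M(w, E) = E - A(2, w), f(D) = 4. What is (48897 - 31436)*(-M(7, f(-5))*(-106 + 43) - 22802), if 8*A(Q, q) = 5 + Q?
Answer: -3157664701/8 ≈ -3.9471e+8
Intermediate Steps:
A(Q, q) = 5/8 + Q/8 (A(Q, q) = (5 + Q)/8 = 5/8 + Q/8)
M(w, E) = -7/8 + E (M(w, E) = E - (5/8 + (⅛)*2) = E - (5/8 + ¼) = E - 1*7/8 = E - 7/8 = -7/8 + E)
(48897 - 31436)*(-M(7, f(-5))*(-106 + 43) - 22802) = (48897 - 31436)*(-(-7/8 + 4)*(-106 + 43) - 22802) = 17461*(-25*(-63)/8 - 22802) = 17461*(-1*(-1575/8) - 22802) = 17461*(1575/8 - 22802) = 17461*(-180841/8) = -3157664701/8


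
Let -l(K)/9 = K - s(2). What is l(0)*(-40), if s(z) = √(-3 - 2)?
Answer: -360*I*√5 ≈ -804.98*I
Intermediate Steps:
s(z) = I*√5 (s(z) = √(-5) = I*√5)
l(K) = -9*K + 9*I*√5 (l(K) = -9*(K - I*√5) = -9*K + 9*I*√5)
l(0)*(-40) = (-9*0 + 9*I*√5)*(-40) = (0 + 9*I*√5)*(-40) = (9*I*√5)*(-40) = -360*I*√5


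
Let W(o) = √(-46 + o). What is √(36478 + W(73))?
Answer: √(36478 + 3*√3) ≈ 191.01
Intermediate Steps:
√(36478 + W(73)) = √(36478 + √(-46 + 73)) = √(36478 + √27) = √(36478 + 3*√3)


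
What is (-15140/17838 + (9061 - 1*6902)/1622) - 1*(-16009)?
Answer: 231603065143/14466618 ≈ 16009.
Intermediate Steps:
(-15140/17838 + (9061 - 1*6902)/1622) - 1*(-16009) = (-15140*1/17838 + (9061 - 6902)*(1/1622)) + 16009 = (-7570/8919 + 2159*(1/1622)) + 16009 = (-7570/8919 + 2159/1622) + 16009 = 6977581/14466618 + 16009 = 231603065143/14466618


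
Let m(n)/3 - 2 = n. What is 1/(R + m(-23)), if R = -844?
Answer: -1/907 ≈ -0.0011025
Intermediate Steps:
m(n) = 6 + 3*n
1/(R + m(-23)) = 1/(-844 + (6 + 3*(-23))) = 1/(-844 + (6 - 69)) = 1/(-844 - 63) = 1/(-907) = -1/907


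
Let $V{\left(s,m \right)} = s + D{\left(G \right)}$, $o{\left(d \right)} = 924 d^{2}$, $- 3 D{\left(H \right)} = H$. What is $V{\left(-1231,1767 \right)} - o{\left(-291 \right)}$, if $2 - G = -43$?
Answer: $-78246490$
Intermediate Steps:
$G = 45$ ($G = 2 - -43 = 2 + 43 = 45$)
$D{\left(H \right)} = - \frac{H}{3}$
$V{\left(s,m \right)} = -15 + s$ ($V{\left(s,m \right)} = s - 15 = -15 + s$)
$V{\left(-1231,1767 \right)} - o{\left(-291 \right)} = \left(-15 - 1231\right) - 924 \left(-291\right)^{2} = -1246 - 924 \cdot 84681 = -1246 - 78245244 = -78246490$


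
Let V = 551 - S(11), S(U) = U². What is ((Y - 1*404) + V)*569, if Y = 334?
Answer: 204840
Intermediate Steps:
V = 430 (V = 551 - 1*11² = 551 - 1*121 = 551 - 121 = 430)
((Y - 1*404) + V)*569 = ((334 - 1*404) + 430)*569 = ((334 - 404) + 430)*569 = (-70 + 430)*569 = 360*569 = 204840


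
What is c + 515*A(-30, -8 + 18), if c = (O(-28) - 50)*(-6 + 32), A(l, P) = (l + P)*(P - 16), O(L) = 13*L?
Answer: 51036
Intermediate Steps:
A(l, P) = (-16 + P)*(P + l) (A(l, P) = (P + l)*(-16 + P) = (-16 + P)*(P + l))
c = -10764 (c = (13*(-28) - 50)*(-6 + 32) = (-364 - 50)*26 = -414*26 = -10764)
c + 515*A(-30, -8 + 18) = -10764 + 515*((-8 + 18)² - 16*(-8 + 18) - 16*(-30) + (-8 + 18)*(-30)) = -10764 + 515*(10² - 16*10 + 480 + 10*(-30)) = -10764 + 515*(100 - 160 + 480 - 300) = -10764 + 515*120 = -10764 + 61800 = 51036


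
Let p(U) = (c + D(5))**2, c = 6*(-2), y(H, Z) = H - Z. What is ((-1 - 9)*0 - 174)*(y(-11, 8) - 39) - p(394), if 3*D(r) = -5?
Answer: 89147/9 ≈ 9905.2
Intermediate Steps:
D(r) = -5/3 (D(r) = (1/3)*(-5) = -5/3)
c = -12
p(U) = 1681/9 (p(U) = (-12 - 5/3)**2 = (-41/3)**2 = 1681/9)
((-1 - 9)*0 - 174)*(y(-11, 8) - 39) - p(394) = ((-1 - 9)*0 - 174)*((-11 - 1*8) - 39) - 1*1681/9 = (-10*0 - 174)*((-11 - 8) - 39) - 1681/9 = (0 - 174)*(-19 - 39) - 1681/9 = -174*(-58) - 1681/9 = 10092 - 1681/9 = 89147/9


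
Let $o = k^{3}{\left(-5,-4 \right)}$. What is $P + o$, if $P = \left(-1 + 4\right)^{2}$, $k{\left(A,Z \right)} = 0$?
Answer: $9$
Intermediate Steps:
$P = 9$ ($P = 3^{2} = 9$)
$o = 0$ ($o = 0^{3} = 0$)
$P + o = 9 + 0 = 9$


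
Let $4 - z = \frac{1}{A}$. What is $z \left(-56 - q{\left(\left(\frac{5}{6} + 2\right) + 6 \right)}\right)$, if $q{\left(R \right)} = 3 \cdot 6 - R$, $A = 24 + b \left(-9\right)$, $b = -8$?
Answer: $- \frac{149753}{576} \approx -259.99$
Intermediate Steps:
$A = 96$ ($A = 24 - -72 = 24 + 72 = 96$)
$q{\left(R \right)} = 18 - R$
$z = \frac{383}{96}$ ($z = 4 - \frac{1}{96} = \frac{383}{96} \approx 3.9896$)
$z \left(-56 - q{\left(\left(\frac{5}{6} + 2\right) + 6 \right)}\right) = \frac{383 \left(-56 - \left(18 - \left(\left(\frac{5}{6} + 2\right) + 6\right)\right)\right)}{96} = \frac{383 \left(-56 - \left(18 - \left(\frac{17}{6} + 6\right)\right)\right)}{96} = \frac{383 \left(-56 - \left(18 - \frac{53}{6}\right)\right)}{96} = \frac{383 \left(-56 - \frac{55}{6}\right)}{96} = \frac{383}{96} \left(- \frac{391}{6}\right) = - \frac{149753}{576}$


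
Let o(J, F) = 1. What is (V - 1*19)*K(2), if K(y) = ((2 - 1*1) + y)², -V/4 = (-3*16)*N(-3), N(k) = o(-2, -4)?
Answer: 1557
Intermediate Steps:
N(k) = 1
V = 192 (V = -4*(-3*16) = -(-192) = -4*(-48) = 192)
K(y) = (1 + y)² (K(y) = ((2 - 1) + y)² = (1 + y)²)
(V - 1*19)*K(2) = (192 - 1*19)*(1 + 2)² = (192 - 19)*3² = 173*9 = 1557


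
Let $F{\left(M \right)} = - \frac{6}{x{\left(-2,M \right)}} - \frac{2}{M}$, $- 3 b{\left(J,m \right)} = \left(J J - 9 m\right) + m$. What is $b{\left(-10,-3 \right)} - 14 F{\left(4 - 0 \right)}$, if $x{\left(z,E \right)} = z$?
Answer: $- \frac{229}{3} \approx -76.333$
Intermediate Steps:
$b{\left(J,m \right)} = - \frac{J^{2}}{3} + \frac{8 m}{3}$ ($b{\left(J,m \right)} = - \frac{\left(J J - 9 m\right) + m}{3} = - \frac{\left(J^{2} - 9 m\right) + m}{3} = - \frac{J^{2} - 8 m}{3} = - \frac{J^{2}}{3} + \frac{8 m}{3}$)
$F{\left(M \right)} = 3 - \frac{2}{M}$ ($F{\left(M \right)} = - \frac{6}{-2} - \frac{2}{M} = \left(-6\right) \left(- \frac{1}{2}\right) - \frac{2}{M} = 3 - \frac{2}{M}$)
$b{\left(-10,-3 \right)} - 14 F{\left(4 - 0 \right)} = \left(- \frac{\left(-10\right)^{2}}{3} + \frac{8}{3} \left(-3\right)\right) - 14 \left(3 - \frac{2}{4 - 0}\right) = \left(\left(- \frac{1}{3}\right) 100 - 8\right) - 14 \left(3 - \frac{2}{4 + 0}\right) = \left(- \frac{100}{3} - 8\right) - 14 \left(3 - \frac{2}{4}\right) = - \frac{124}{3} - 14 \left(3 - \frac{1}{2}\right) = - \frac{124}{3} - 35 = - \frac{229}{3}$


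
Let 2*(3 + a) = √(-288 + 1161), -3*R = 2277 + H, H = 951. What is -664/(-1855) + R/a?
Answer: -7798664/517545 - 2152*√97/279 ≈ -91.035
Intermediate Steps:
R = -1076 (R = -(2277 + 951)/3 = -⅓*3228 = -1076)
a = -3 + 3*√97/2 (a = -3 + √(-288 + 1161)/2 = -3 + √873/2 = -3 + (3*√97)/2 = -3 + 3*√97/2 ≈ 11.773)
-664/(-1855) + R/a = -664/(-1855) - 1076/(-3 + 3*√97/2) = -664*(-1/1855) - 1076/(-3 + 3*√97/2) = 664/1855 - 1076/(-3 + 3*√97/2)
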